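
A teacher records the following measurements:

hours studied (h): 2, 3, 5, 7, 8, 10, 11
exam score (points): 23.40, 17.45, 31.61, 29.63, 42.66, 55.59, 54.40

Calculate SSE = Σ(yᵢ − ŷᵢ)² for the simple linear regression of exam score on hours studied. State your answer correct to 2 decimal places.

153.51

n = 7, Σx = 46, Σy = 254.74, Σxy = 1960.19, Σx² = 372, Σy² = 10598.6752
Sxx = Σx² − (Σx)²/n = 372 − 302.285714 = 69.714286
Sxy = Σxy − (Σx)(Σy)/n = 1960.19 − 1674.005714 = 286.184286
Syy = Σy² − (Σy)²/n = 10598.6752 − 9270.352514 = 1328.322686
b = Sxy/Sxx = 286.184286/69.714286 = 4.105102
SSE = Syy − b·Sxy = 1328.322686 − 4.105102·286.184286 = 153.506871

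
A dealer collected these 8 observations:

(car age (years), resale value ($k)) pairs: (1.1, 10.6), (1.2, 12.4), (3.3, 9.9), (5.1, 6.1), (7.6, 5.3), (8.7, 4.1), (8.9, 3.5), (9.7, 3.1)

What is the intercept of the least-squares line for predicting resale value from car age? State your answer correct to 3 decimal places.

12.551

n = 8, Σx = 45.6, Σy = 55, Σxy = 227.49, Σx² = 346.3
Sxx = Σx² − (Σx)²/n = 346.3 − 259.92 = 86.38
Sxy = Σxy − (Σx)(Σy)/n = 227.49 − 313.5 = -86.01
b = Sxy/Sxx = -86.01/86.38 = -0.995717
a = ȳ − b·x̄ = 6.875 − (-0.995717)·5.7 = 12.550585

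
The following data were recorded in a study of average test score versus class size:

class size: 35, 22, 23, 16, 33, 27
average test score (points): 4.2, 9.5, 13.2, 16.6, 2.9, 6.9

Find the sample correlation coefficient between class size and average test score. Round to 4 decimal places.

n = 6, Σx = 156, Σy = 53.3, Σxy = 1207.2, Σx² = 4312, Σy² = 613.71
Sxx = Σx² − (Σx)²/n = 4312 − 4056 = 256
Sxy = Σxy − (Σx)(Σy)/n = 1207.2 − 1385.8 = -178.6
Syy = Σy² − (Σy)²/n = 613.71 − 473.481667 = 140.228333
r = Sxy/√(Sxx·Syy) = -178.6/√(35898.453333) = -178.6/189.468872 = -0.942635

-0.9426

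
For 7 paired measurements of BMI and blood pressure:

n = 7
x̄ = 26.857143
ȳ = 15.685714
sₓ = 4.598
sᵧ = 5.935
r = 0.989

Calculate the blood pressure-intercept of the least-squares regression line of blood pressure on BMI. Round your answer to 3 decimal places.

b = r · sᵧ/sₓ = 0.989 · 5.935/4.598 = 1.276580
a = ȳ − b·x̄ = 15.685714 − 1.276580·26.857143 = -18.599579

-18.600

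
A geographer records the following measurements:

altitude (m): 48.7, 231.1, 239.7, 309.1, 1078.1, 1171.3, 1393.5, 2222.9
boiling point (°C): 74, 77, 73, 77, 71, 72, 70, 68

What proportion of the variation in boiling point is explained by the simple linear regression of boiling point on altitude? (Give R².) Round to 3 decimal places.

0.755

n = 8, Σx = 6694.4, Σy = 582, Σxy = 472278.2, Σx² = 9626147.76, Σy² = 42412
Sxx = Σx² − (Σx)²/n = 9626147.76 − 5601873.92 = 4024273.84
Sxy = Σxy − (Σx)(Σy)/n = 472278.2 − 487017.6 = -14739.4
Syy = Σy² − (Σy)²/n = 42412 − 42340.5 = 71.5
R² = Sxy²/(Sxx·Syy) = (-14739.4)²/(4024273.84·71.5) = 0.755033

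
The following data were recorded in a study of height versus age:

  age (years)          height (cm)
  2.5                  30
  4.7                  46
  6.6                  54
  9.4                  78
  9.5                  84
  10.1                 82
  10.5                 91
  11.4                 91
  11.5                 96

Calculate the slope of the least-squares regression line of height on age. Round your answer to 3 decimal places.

n = 9, Σx = 76.2, Σy = 652, Σxy = 6103.9, Σx² = 724.98
Sxx = Σx² − (Σx)²/n = 724.98 − 645.16 = 79.82
Sxy = Σxy − (Σx)(Σy)/n = 6103.9 − 5520.266667 = 583.633333
b = Sxy/Sxx = 583.633333/79.82 = 7.311868

7.312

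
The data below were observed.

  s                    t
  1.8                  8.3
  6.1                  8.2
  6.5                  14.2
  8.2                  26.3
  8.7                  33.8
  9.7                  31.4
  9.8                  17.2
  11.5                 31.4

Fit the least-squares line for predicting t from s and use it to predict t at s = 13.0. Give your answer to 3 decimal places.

35.542

n = 8, Σx = 62.3, Σy = 170.8, Σxy = 1501.22, Σx² = 548.01
Sxx = Σx² − (Σx)²/n = 548.01 − 485.16125 = 62.84875
Sxy = Σxy − (Σx)(Σy)/n = 1501.22 − 1330.105 = 171.115
b = Sxy/Sxx = 171.115/62.84875 = 2.722648
a = ȳ − b·x̄ = 21.35 − 2.722648·7.7875 = 0.147382
ŷ(13.0) = a + b·13.0 = 0.147382 + 2.722648·13 = 35.541801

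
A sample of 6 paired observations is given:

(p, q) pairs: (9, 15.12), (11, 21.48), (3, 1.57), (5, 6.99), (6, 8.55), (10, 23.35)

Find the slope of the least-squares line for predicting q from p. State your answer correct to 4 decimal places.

n = 6, Σx = 44, Σy = 77.06, Σxy = 696.82, Σx² = 372
Sxx = Σx² − (Σx)²/n = 372 − 322.666667 = 49.333333
Sxy = Σxy − (Σx)(Σy)/n = 696.82 − 565.106667 = 131.713333
b = Sxy/Sxx = 131.713333/49.333333 = 2.669865

2.6699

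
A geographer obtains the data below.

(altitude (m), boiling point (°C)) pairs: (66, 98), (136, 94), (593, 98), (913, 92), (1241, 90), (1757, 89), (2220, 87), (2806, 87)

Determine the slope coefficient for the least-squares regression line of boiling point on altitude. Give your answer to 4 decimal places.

-0.0040

n = 8, Σx = 9732, Σy = 735, Σxy = 866687, Σx² = 18637236
Sxx = Σx² − (Σx)²/n = 18637236 − 11838978 = 6798258
Sxy = Σxy − (Σx)(Σy)/n = 866687 − 894127.5 = -27440.5
b = Sxy/Sxx = -27440.5/6798258 = -0.004036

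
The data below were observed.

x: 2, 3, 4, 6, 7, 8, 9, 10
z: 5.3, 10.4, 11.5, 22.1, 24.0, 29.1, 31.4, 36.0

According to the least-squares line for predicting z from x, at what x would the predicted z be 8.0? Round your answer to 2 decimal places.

n = 8, Σx = 49, Σy = 169.8, Σxy = 1263.8, Σx² = 359
Sxx = Σx² − (Σx)²/n = 359 − 300.125 = 58.875
Sxy = Σxy − (Σx)(Σy)/n = 1263.8 − 1040.025 = 223.775
b = Sxy/Sxx = 223.775/58.875 = 3.800849
a = ȳ − b·x̄ = 21.225 − 3.800849·6.125 = -2.055202
Set a + b·x = 8.0: x = (8.0 − (-2.055202)) / 3.800849 = 2.645514

2.65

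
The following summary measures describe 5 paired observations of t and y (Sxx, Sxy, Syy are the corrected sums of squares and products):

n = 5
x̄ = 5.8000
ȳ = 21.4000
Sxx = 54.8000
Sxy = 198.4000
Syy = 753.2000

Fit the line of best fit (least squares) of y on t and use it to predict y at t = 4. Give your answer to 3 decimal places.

14.883

b = Sxy/Sxx = 198.4/54.8 = 3.620438
a = ȳ − b·x̄ = 21.4 − 3.620438·5.8 = 0.401460
ŷ(4) = a + b·4 = 0.401460 + 3.620438·4 = 14.883212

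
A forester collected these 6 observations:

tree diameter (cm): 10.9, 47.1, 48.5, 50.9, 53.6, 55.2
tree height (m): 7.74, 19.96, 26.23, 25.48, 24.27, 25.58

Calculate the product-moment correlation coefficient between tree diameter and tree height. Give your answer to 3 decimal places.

n = 6, Σx = 266.2, Σy = 129.26, Σxy = 6306.457, Σx² = 13200.28, Σy² = 3038.9218
Sxx = Σx² − (Σx)²/n = 13200.28 − 11810.406667 = 1389.873333
Sxy = Σxy − (Σx)(Σy)/n = 6306.457 − 5734.835333 = 571.621667
Syy = Σy² − (Σy)²/n = 3038.9218 − 2784.691267 = 254.230533
r = Sxy/√(Sxx·Syy) = 571.621667/√(353348.238799) = 571.621667/594.431021 = 0.961628

0.962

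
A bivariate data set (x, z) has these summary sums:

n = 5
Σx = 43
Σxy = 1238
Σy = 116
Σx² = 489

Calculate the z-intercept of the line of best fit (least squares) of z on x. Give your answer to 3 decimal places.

Sxx = Σx² − (Σx)²/n = 489 − 369.8 = 119.2
Sxy = Σxy − (Σx)(Σy)/n = 1238 − 997.6 = 240.4
b = Sxy/Sxx = 240.4/119.2 = 2.016779
a = ȳ − b·x̄ = 23.2 − 2.016779·8.6 = 5.855705

5.856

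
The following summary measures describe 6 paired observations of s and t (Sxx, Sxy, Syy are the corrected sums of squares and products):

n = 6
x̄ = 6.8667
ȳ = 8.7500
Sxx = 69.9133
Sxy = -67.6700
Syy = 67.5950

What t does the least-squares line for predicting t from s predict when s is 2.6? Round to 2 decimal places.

12.88

b = Sxy/Sxx = -67.67/69.9133 = -0.967913
a = ȳ − b·x̄ = 8.75 − (-0.967913)·6.8667 = 15.396369
ŷ(2.6) = a + b·2.6 = 15.396369 + (-0.967913)·2.6 = 12.879795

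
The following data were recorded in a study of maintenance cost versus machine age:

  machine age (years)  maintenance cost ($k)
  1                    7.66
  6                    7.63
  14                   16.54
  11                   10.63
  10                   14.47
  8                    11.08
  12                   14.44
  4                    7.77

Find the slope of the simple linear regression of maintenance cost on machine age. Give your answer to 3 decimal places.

0.714

n = 8, Σx = 66, Σy = 90.22, Σxy = 839.63, Σx² = 678
Sxx = Σx² − (Σx)²/n = 678 − 544.5 = 133.5
Sxy = Σxy − (Σx)(Σy)/n = 839.63 − 744.315 = 95.315
b = Sxy/Sxx = 95.315/133.5 = 0.713970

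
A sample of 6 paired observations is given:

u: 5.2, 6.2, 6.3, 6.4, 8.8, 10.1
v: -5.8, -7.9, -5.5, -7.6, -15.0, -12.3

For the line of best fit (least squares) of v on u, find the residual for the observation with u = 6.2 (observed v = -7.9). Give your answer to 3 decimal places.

n = 6, Σx = 43, Σy = -54.1, Σxy = -418.66, Σx² = 325.58
Sxx = Σx² − (Σx)²/n = 325.58 − 308.166667 = 17.413333
Sxy = Σxy − (Σx)(Σy)/n = -418.66 − (-387.716667) = -30.943333
b = Sxy/Sxx = -30.943333/17.413333 = -1.776991
a = ȳ − b·x̄ = -9.016667 − (-1.776991)·7.166667 = 3.718434
ŷ(6.2) = 3.718434 + (-1.776991)·6.2 = -7.298909
residual = y − ŷ = -7.9 − (-7.298909) = -0.601091

-0.601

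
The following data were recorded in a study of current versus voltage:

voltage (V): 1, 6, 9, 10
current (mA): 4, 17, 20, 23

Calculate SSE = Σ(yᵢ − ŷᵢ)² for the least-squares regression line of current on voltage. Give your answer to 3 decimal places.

n = 4, Σx = 26, Σy = 64, Σxy = 516, Σx² = 218, Σy² = 1234
Sxx = Σx² − (Σx)²/n = 218 − 169 = 49
Sxy = Σxy − (Σx)(Σy)/n = 516 − 416 = 100
Syy = Σy² − (Σy)²/n = 1234 − 1024 = 210
b = Sxy/Sxx = 100/49 = 2.040816
SSE = Syy − b·Sxy = 210 − 2.040816·100 = 5.918367

5.918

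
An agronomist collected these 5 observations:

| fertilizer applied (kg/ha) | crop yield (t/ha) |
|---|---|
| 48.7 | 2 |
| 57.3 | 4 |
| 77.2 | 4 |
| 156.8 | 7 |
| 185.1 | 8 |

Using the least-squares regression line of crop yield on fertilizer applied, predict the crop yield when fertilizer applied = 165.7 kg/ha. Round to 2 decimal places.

n = 5, Σx = 525.1, Σy = 25, Σxy = 3213.8, Σx² = 70463.07
Sxx = Σx² − (Σx)²/n = 70463.07 − 55146.002 = 15317.068
Sxy = Σxy − (Σx)(Σy)/n = 3213.8 − 2625.5 = 588.3
b = Sxy/Sxx = 588.3/15317.068 = 0.038408
a = ȳ − b·x̄ = 5 − 0.038408·105.02 = 0.966378
ŷ(165.7) = a + b·165.7 = 0.966378 + 0.038408·165.7 = 7.330606

7.33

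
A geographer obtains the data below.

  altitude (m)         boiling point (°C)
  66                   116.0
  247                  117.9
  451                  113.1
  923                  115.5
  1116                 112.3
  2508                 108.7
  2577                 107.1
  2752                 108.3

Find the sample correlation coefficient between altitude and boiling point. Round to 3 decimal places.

n = 8, Σx = 10640, Σy = 898.9, Σxy = 1166376.6, Σx² = 22870648, Σy² = 101114.55
Sxx = Σx² − (Σx)²/n = 22870648 − 14151200 = 8719448
Sxy = Σxy − (Σx)(Σy)/n = 1166376.6 − 1195537 = -29160.4
Syy = Σy² − (Σy)²/n = 101114.55 − 101002.65125 = 111.89875
r = Sxy/√(Sxx·Syy) = -29160.4/√(975695331.89) = -29160.4/31236.122229 = -0.933547

-0.934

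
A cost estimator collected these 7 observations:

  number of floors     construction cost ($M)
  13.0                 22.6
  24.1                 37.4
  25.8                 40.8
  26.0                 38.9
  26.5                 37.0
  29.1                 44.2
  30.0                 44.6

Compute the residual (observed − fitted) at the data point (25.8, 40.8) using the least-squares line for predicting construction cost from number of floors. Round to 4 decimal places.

1.7489

n = 7, Σx = 174.5, Σy = 265.5, Σxy = 6863.9, Σx² = 4540.51
Sxx = Σx² − (Σx)²/n = 4540.51 − 4350.035714 = 190.474286
Sxy = Σxy − (Σx)(Σy)/n = 6863.9 − 6618.535714 = 245.364286
b = Sxy/Sxx = 245.364286/190.474286 = 1.288175
a = ȳ − b·x̄ = 37.928571 − 1.288175·24.928571 = 5.816199
ŷ(25.8) = 5.816199 + 1.288175·25.8 = 39.051124
residual = y − ŷ = 40.8 − 39.051124 = 1.748876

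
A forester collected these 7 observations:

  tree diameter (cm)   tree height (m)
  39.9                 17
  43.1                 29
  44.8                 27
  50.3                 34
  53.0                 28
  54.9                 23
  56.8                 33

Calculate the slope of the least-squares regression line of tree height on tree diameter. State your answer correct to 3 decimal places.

0.465

n = 7, Σx = 342.8, Σy = 191, Σxy = 9469.1, Σx² = 17036
Sxx = Σx² − (Σx)²/n = 17036 − 16787.405714 = 248.594286
Sxy = Σxy − (Σx)(Σy)/n = 9469.1 − 9353.542857 = 115.557143
b = Sxy/Sxx = 115.557143/248.594286 = 0.464842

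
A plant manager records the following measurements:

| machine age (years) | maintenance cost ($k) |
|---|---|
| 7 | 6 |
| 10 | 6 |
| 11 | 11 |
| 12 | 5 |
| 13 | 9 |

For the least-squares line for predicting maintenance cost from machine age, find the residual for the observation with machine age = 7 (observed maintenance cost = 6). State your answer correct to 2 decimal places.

-0.08

n = 5, Σx = 53, Σy = 37, Σxy = 400, Σx² = 583
Sxx = Σx² − (Σx)²/n = 583 − 561.8 = 21.2
Sxy = Σxy − (Σx)(Σy)/n = 400 − 392.2 = 7.8
b = Sxy/Sxx = 7.8/21.2 = 0.367925
a = ȳ − b·x̄ = 7.4 − 0.367925·10.6 = 3.5
ŷ(7) = 3.5 + 0.367925·7 = 6.075472
residual = y − ŷ = 6 − 6.075472 = -0.075472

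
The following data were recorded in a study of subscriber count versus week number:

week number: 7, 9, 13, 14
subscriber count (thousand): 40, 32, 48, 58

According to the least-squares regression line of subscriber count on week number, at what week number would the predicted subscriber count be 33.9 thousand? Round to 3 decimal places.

6.914

n = 4, Σx = 43, Σy = 178, Σxy = 2004, Σx² = 495
Sxx = Σx² − (Σx)²/n = 495 − 462.25 = 32.75
Sxy = Σxy − (Σx)(Σy)/n = 2004 − 1913.5 = 90.5
b = Sxy/Sxx = 90.5/32.75 = 2.763359
a = ȳ − b·x̄ = 44.5 − 2.763359·10.75 = 14.793893
Set a + b·x = 33.9: x = (33.9 − 14.793893) / 2.763359 = 6.914088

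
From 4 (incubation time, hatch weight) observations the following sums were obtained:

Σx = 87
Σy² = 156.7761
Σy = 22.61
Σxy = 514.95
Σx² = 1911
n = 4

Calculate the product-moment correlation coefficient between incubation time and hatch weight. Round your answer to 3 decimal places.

Sxx = Σx² − (Σx)²/n = 1911 − 1892.25 = 18.75
Sxy = Σxy − (Σx)(Σy)/n = 514.95 − 491.7675 = 23.1825
Syy = Σy² − (Σy)²/n = 156.7761 − 127.803025 = 28.973075
r = Sxy/√(Sxx·Syy) = 23.1825/√(543.245156) = 23.1825/23.307620 = 0.994632

0.995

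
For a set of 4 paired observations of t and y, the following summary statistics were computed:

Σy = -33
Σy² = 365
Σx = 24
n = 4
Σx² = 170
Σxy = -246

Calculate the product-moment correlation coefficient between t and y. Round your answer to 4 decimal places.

Sxx = Σx² − (Σx)²/n = 170 − 144 = 26
Sxy = Σxy − (Σx)(Σy)/n = -246 − (-198) = -48
Syy = Σy² − (Σy)²/n = 365 − 272.25 = 92.75
r = Sxy/√(Sxx·Syy) = -48/√(2411.5) = -48/49.107026 = -0.977457

-0.9775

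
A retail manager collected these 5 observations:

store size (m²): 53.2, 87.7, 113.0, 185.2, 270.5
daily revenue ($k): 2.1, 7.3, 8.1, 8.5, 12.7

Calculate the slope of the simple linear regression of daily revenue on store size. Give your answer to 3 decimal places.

0.039

n = 5, Σx = 709.6, Σy = 38.7, Σxy = 6676.78, Σx² = 130759.82
Sxx = Σx² − (Σx)²/n = 130759.82 − 100706.432 = 30053.388
Sxy = Σxy − (Σx)(Σy)/n = 6676.78 − 5492.304 = 1184.476
b = Sxy/Sxx = 1184.476/30053.388 = 0.039412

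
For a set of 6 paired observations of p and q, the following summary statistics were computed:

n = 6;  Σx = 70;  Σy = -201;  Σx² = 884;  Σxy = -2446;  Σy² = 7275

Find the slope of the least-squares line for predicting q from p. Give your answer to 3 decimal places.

-1.500

Sxx = Σx² − (Σx)²/n = 884 − 816.666667 = 67.333333
Sxy = Σxy − (Σx)(Σy)/n = -2446 − (-2345) = -101
b = Sxy/Sxx = -101/67.333333 = -1.5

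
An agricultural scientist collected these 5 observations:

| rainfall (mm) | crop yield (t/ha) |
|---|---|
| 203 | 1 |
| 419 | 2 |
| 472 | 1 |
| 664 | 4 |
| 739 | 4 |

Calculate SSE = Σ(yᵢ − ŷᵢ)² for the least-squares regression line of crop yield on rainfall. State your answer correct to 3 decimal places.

n = 5, Σx = 2497, Σy = 12, Σxy = 7125, Σx² = 1426571, Σy² = 38
Sxx = Σx² − (Σx)²/n = 1426571 − 1247001.8 = 179569.2
Sxy = Σxy − (Σx)(Σy)/n = 7125 − 5992.8 = 1132.2
Syy = Σy² − (Σy)²/n = 38 − 28.8 = 9.2
b = Sxy/Sxx = 1132.2/179569.2 = 0.006305
SSE = Syy − b·Sxy = 9.2 − 0.006305·1132.2 = 2.061377

2.061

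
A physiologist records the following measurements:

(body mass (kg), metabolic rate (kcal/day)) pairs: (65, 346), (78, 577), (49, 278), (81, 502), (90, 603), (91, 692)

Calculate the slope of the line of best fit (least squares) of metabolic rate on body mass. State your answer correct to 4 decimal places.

n = 6, Σx = 454, Σy = 2998, Σxy = 239022, Σx² = 35652
Sxx = Σx² − (Σx)²/n = 35652 − 34352.666667 = 1299.333333
Sxy = Σxy − (Σx)(Σy)/n = 239022 − 226848.666667 = 12173.333333
b = Sxy/Sxx = 12173.333333/1299.333333 = 9.368907

9.3689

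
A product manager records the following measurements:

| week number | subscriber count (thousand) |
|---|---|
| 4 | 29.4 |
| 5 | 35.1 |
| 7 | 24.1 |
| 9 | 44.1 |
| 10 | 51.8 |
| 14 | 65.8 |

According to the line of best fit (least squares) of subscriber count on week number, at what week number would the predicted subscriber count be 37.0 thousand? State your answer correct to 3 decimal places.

n = 6, Σx = 49, Σy = 250.3, Σxy = 2297.9, Σx² = 467
Sxx = Σx² − (Σx)²/n = 467 − 400.166667 = 66.833333
Sxy = Σxy − (Σx)(Σy)/n = 2297.9 − 2044.116667 = 253.783333
b = Sxy/Sxx = 253.783333/66.833333 = 3.797257
a = ȳ − b·x̄ = 41.716667 − 3.797257·8.166667 = 10.705736
Set a + b·x = 37.0: x = (37.0 − 10.705736) / 3.797257 = 6.924542

6.925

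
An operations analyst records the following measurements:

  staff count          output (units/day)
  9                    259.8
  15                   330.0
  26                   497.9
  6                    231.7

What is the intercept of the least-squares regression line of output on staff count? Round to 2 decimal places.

n = 4, Σx = 56, Σy = 1319.4, Σxy = 21623.8, Σx² = 1018
Sxx = Σx² − (Σx)²/n = 1018 − 784 = 234
Sxy = Σxy − (Σx)(Σy)/n = 21623.8 − 18471.6 = 3152.2
b = Sxy/Sxx = 3152.2/234 = 13.470940
a = ȳ − b·x̄ = 329.85 − 13.470940·14 = 141.256838

141.26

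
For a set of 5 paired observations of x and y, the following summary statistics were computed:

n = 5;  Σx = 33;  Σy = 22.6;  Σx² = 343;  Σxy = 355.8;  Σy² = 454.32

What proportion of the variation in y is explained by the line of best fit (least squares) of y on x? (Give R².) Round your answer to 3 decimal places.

Sxx = Σx² − (Σx)²/n = 343 − 217.8 = 125.2
Sxy = Σxy − (Σx)(Σy)/n = 355.8 − 149.16 = 206.64
Syy = Σy² − (Σy)²/n = 454.32 − 102.152 = 352.168
R² = Sxy²/(Sxx·Syy) = (206.64)²/(125.2·352.168) = 0.968444

0.968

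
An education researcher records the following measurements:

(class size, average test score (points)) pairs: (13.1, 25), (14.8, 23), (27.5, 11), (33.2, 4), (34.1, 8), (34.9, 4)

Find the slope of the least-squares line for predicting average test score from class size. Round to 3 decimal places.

-0.927

n = 6, Σx = 157.6, Σy = 75, Σxy = 1515.6, Σx² = 4629.96
Sxx = Σx² − (Σx)²/n = 4629.96 − 4139.626667 = 490.333333
Sxy = Σxy − (Σx)(Σy)/n = 1515.6 − 1970 = -454.4
b = Sxy/Sxx = -454.4/490.333333 = -0.926717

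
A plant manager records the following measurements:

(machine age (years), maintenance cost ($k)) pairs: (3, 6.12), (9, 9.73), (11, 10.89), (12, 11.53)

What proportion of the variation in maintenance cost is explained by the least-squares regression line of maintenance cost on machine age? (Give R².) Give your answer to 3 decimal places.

n = 4, Σx = 35, Σy = 38.27, Σxy = 364.08, Σx² = 355, Σy² = 383.6603
Sxx = Σx² − (Σx)²/n = 355 − 306.25 = 48.75
Sxy = Σxy − (Σx)(Σy)/n = 364.08 − 334.8625 = 29.2175
Syy = Σy² − (Σy)²/n = 383.6603 − 366.148225 = 17.512075
R² = Sxy²/(Sxx·Syy) = (29.2175)²/(48.75·17.512075) = 0.999940

1.000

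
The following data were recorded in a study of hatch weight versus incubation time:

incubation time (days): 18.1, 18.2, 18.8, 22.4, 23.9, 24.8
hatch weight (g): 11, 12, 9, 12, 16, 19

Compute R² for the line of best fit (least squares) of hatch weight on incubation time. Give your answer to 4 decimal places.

0.7346

n = 6, Σx = 126.2, Σy = 79, Σxy = 1709.1, Σx² = 2700.3, Σy² = 1107
Sxx = Σx² − (Σx)²/n = 2700.3 − 2654.406667 = 45.893333
Sxy = Σxy − (Σx)(Σy)/n = 1709.1 − 1661.633333 = 47.466667
Syy = Σy² − (Σy)²/n = 1107 − 1040.166667 = 66.833333
R² = Sxy²/(Sxx·Syy) = (47.466667)²/(45.893333·66.833333) = 0.734573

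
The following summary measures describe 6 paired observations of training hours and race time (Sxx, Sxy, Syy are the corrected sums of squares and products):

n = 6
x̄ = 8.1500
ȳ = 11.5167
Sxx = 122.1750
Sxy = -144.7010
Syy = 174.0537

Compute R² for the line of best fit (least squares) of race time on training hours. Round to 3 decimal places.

R² = Sxy²/(Sxx·Syy) = (-144.701)²/(122.175·174.0537) = 0.984640

0.985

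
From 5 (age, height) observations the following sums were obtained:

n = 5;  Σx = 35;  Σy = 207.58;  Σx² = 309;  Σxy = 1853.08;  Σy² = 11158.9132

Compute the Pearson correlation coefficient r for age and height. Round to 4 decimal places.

0.9919

Sxx = Σx² − (Σx)²/n = 309 − 245 = 64
Sxy = Σxy − (Σx)(Σy)/n = 1853.08 − 1453.06 = 400.02
Syy = Σy² − (Σy)²/n = 11158.9132 − 8617.89128 = 2541.02192
r = Sxy/√(Sxx·Syy) = 400.02/√(162625.40288) = 400.02/403.268401 = 0.991945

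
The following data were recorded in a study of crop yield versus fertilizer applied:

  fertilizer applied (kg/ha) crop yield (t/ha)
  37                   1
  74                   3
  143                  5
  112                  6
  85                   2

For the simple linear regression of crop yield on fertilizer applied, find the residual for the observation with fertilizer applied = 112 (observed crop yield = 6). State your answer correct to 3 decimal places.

1.635

n = 5, Σx = 451, Σy = 17, Σxy = 1816, Σx² = 47063
Sxx = Σx² − (Σx)²/n = 47063 − 40680.2 = 6382.8
Sxy = Σxy − (Σx)(Σy)/n = 1816 − 1533.4 = 282.6
b = Sxy/Sxx = 282.6/6382.8 = 0.044275
a = ȳ − b·x̄ = 3.4 − 0.044275·90.2 = -0.593627
ŷ(112) = -0.593627 + 0.044275·112 = 4.365200
residual = y − ŷ = 6 − 4.365200 = 1.634800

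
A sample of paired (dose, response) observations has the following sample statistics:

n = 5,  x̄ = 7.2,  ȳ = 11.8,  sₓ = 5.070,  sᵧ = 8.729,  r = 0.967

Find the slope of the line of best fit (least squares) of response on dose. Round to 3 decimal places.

1.665

b = r · sᵧ/sₓ = 0.967 · 8.729/5.07 = 1.664880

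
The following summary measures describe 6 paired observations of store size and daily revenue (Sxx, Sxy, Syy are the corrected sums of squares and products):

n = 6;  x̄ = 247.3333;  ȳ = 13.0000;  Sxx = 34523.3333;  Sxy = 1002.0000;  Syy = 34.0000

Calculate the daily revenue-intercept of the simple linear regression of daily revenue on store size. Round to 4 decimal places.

b = Sxy/Sxx = 1002/34523.3333 = 0.029024
a = ȳ − b·x̄ = 13 − 0.029024·247.3333 = 5.821436

5.8214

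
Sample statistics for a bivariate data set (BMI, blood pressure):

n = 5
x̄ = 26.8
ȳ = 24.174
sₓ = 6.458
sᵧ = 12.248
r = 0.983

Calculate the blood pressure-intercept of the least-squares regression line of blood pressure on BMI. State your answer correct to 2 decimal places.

-25.79

b = r · sᵧ/sₓ = 0.983 · 12.248/6.458 = 1.864321
a = ȳ − b·x̄ = 24.174 − 1.864321·26.8 = -25.789799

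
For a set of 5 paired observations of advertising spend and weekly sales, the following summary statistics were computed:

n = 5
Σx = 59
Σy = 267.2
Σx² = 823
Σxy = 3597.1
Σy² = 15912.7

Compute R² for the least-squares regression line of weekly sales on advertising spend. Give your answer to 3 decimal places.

Sxx = Σx² − (Σx)²/n = 823 − 696.2 = 126.8
Sxy = Σxy − (Σx)(Σy)/n = 3597.1 − 3152.96 = 444.14
Syy = Σy² − (Σy)²/n = 15912.7 − 14279.168 = 1633.532
R² = Sxy²/(Sxx·Syy) = (444.14)²/(126.8·1633.532) = 0.952342

0.952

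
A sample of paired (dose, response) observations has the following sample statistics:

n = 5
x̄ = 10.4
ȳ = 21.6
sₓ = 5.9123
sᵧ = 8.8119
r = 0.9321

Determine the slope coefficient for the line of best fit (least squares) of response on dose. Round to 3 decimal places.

b = r · sᵧ/sₓ = 0.9321 · 8.8119/5.9123 = 1.389235

1.389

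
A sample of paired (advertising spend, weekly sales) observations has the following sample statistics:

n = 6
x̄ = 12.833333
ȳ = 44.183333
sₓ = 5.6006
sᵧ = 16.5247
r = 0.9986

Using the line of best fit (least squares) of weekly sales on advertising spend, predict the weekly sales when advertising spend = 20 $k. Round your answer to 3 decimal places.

65.299

b = r · sᵧ/sₓ = 0.9986 · 16.5247/5.6006 = 2.946392
a = ȳ − b·x̄ = 44.183333 − 2.946392·12.833333 = 6.371298
ŷ(20) = a + b·20 = 6.371298 + 2.946392·20 = 65.299146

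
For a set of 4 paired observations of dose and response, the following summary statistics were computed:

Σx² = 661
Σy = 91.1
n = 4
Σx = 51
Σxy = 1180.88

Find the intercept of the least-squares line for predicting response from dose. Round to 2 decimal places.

Sxx = Σx² − (Σx)²/n = 661 − 650.25 = 10.75
Sxy = Σxy − (Σx)(Σy)/n = 1180.88 − 1161.525 = 19.355
b = Sxy/Sxx = 19.355/10.75 = 1.800465
a = ȳ − b·x̄ = 22.775 − 1.800465·12.75 = -0.180930

-0.18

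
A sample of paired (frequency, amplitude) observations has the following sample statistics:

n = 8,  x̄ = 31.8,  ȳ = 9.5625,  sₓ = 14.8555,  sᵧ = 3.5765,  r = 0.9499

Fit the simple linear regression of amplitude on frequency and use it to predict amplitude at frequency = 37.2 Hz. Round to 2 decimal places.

10.80

b = r · sᵧ/sₓ = 0.9499 · 3.5765/14.8555 = 0.228691
a = ȳ − b·x̄ = 9.5625 − 0.228691·31.8 = 2.290130
ŷ(37.2) = a + b·37.2 = 2.290130 + 0.228691·37.2 = 10.797431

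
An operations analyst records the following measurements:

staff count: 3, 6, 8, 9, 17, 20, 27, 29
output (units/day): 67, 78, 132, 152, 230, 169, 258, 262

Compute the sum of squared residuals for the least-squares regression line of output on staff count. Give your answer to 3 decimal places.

5329.595

n = 8, Σx = 119, Σy = 1348, Σxy = 24947, Σx² = 2449, Σy² = 267770
Sxx = Σx² − (Σx)²/n = 2449 − 1770.125 = 678.875
Sxy = Σxy − (Σx)(Σy)/n = 24947 − 20051.5 = 4895.5
Syy = Σy² − (Σy)²/n = 267770 − 227138 = 40632
b = Sxy/Sxx = 4895.5/678.875 = 7.211195
SSE = Syy − b·Sxy = 40632 − 7.211195·4895.5 = 5329.594918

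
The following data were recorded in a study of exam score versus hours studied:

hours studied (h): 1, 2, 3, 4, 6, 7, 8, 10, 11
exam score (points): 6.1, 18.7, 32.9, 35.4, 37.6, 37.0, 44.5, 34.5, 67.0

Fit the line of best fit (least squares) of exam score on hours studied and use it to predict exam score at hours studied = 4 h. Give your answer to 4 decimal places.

n = 9, Σx = 52, Σy = 313.7, Σxy = 2206.4, Σx² = 400
Sxx = Σx² − (Σx)²/n = 400 − 300.444444 = 99.555556
Sxy = Σxy − (Σx)(Σy)/n = 2206.4 − 1812.488889 = 393.911111
b = Sxy/Sxx = 393.911111/99.555556 = 3.956696
a = ȳ − b·x̄ = 34.855556 − 3.956696·5.777778 = 11.994643
ŷ(4) = a + b·4 = 11.994643 + 3.956696·4 = 27.821429

27.8214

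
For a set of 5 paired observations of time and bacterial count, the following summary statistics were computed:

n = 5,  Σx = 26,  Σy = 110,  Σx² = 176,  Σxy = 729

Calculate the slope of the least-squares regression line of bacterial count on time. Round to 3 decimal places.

Sxx = Σx² − (Σx)²/n = 176 − 135.2 = 40.8
Sxy = Σxy − (Σx)(Σy)/n = 729 − 572 = 157
b = Sxy/Sxx = 157/40.8 = 3.848039

3.848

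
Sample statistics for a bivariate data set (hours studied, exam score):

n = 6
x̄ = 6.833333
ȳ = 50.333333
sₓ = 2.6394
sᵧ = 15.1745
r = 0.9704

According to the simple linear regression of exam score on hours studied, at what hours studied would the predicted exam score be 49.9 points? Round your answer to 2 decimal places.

b = r · sᵧ/sₓ = 0.9704 · 15.1745/2.6394 = 5.579046
a = ȳ − b·x̄ = 50.333333 − 5.579046·6.833333 = 12.209852
Set a + b·x = 49.9: x = (49.9 − 12.209852) / 5.579046 = 6.755661

6.76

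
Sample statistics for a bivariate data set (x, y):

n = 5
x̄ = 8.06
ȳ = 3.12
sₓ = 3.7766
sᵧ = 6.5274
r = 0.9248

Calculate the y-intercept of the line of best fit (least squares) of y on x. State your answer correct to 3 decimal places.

b = r · sᵧ/sₓ = 0.9248 · 6.5274/3.7766 = 1.598406
a = ȳ − b·x̄ = 3.12 − 1.598406·8.06 = -9.763151

-9.763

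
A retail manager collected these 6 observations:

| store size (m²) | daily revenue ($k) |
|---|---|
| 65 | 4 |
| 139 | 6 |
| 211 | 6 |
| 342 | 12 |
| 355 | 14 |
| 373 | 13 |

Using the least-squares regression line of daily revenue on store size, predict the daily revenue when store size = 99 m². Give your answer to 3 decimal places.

4.368

n = 6, Σx = 1485, Σy = 55, Σxy = 16283, Σx² = 450185
Sxx = Σx² − (Σx)²/n = 450185 − 367537.5 = 82647.5
Sxy = Σxy − (Σx)(Σy)/n = 16283 − 13612.5 = 2670.5
b = Sxy/Sxx = 2670.5/82647.5 = 0.032312
a = ȳ − b·x̄ = 9.166667 − 0.032312·247.5 = 1.169465
ŷ(99) = a + b·99 = 1.169465 + 0.032312·99 = 4.368345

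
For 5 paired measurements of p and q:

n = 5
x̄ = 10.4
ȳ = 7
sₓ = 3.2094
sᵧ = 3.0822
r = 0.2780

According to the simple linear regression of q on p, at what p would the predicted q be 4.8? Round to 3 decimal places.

b = r · sᵧ/sₓ = 0.278 · 3.0822/3.2094 = 0.266982
a = ȳ − b·x̄ = 7 − 0.266982·10.4 = 4.223389
Set a + b·x = 4.8: x = (4.8 − 4.223389) / 0.266982 = 2.159740

2.160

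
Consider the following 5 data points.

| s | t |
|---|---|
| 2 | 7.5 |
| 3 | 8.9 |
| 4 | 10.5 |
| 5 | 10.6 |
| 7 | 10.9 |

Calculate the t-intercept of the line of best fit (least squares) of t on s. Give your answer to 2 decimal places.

6.92

n = 5, Σx = 21, Σy = 48.4, Σxy = 213, Σx² = 103
Sxx = Σx² − (Σx)²/n = 103 − 88.2 = 14.8
Sxy = Σxy − (Σx)(Σy)/n = 213 − 203.28 = 9.72
b = Sxy/Sxx = 9.72/14.8 = 0.656757
a = ȳ − b·x̄ = 9.68 − 0.656757·4.2 = 6.921622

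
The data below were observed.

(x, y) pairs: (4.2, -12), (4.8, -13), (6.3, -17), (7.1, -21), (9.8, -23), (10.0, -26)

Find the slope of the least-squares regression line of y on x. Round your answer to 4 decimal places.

-2.2212

n = 6, Σx = 42.2, Σy = -112, Σxy = -854.4, Σx² = 326.82
Sxx = Σx² − (Σx)²/n = 326.82 − 296.806667 = 30.013333
Sxy = Σxy − (Σx)(Σy)/n = -854.4 − (-787.733333) = -66.666667
b = Sxy/Sxx = -66.666667/30.013333 = -2.221235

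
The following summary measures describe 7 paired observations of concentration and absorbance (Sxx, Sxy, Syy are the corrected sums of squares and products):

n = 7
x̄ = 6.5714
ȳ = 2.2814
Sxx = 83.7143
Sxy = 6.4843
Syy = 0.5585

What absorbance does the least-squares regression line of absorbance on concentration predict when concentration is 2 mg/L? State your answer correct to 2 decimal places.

b = Sxy/Sxx = 6.4843/83.7143 = 0.077457
a = ȳ − b·x̄ = 2.2814 − 0.077457·6.5714 = 1.772396
ŷ(2) = a + b·2 = 1.772396 + 0.077457·2 = 1.927311

1.93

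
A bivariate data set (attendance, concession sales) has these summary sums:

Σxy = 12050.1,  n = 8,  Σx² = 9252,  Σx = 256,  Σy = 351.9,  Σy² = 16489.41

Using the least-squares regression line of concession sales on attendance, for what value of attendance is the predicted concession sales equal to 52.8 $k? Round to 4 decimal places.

Sxx = Σx² − (Σx)²/n = 9252 − 8192 = 1060
Sxy = Σxy − (Σx)(Σy)/n = 12050.1 − 11260.8 = 789.3
b = Sxy/Sxx = 789.3/1060 = 0.744623
a = ȳ − b·x̄ = 43.9875 − 0.744623·32 = 20.159575
Set a + b·x = 52.8: x = (52.8 − 20.159575) / 0.744623 = 43.834854

43.8349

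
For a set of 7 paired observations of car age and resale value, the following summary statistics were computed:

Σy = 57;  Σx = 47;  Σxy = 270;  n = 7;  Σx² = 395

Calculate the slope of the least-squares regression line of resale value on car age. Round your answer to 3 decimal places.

-1.419

Sxx = Σx² − (Σx)²/n = 395 − 315.571429 = 79.428571
Sxy = Σxy − (Σx)(Σy)/n = 270 − 382.714286 = -112.714286
b = Sxy/Sxx = -112.714286/79.428571 = -1.419065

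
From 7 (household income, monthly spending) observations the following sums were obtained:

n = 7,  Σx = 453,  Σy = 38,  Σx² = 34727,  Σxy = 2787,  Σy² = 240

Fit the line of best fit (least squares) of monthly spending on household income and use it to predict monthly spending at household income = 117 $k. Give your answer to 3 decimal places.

8.596

Sxx = Σx² − (Σx)²/n = 34727 − 29315.571429 = 5411.428571
Sxy = Σxy − (Σx)(Σy)/n = 2787 − 2459.142857 = 327.857143
b = Sxy/Sxx = 327.857143/5411.428571 = 0.060586
a = ȳ − b·x̄ = 5.428571 − 0.060586·64.714286 = 1.507788
ŷ(117) = a + b·117 = 1.507788 + 0.060586·117 = 8.596357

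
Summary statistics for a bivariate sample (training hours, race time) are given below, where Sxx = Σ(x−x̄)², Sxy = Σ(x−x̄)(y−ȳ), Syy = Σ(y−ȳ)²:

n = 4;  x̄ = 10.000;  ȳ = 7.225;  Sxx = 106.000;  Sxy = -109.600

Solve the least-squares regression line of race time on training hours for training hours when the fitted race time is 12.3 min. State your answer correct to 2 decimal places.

b = Sxy/Sxx = -109.6/106 = -1.033962
a = ȳ − b·x̄ = 7.225 − (-1.033962)·10 = 17.564623
Set a + b·x = 12.3: x = (12.3 − 17.564623) / (-1.033962) = 5.091697

5.09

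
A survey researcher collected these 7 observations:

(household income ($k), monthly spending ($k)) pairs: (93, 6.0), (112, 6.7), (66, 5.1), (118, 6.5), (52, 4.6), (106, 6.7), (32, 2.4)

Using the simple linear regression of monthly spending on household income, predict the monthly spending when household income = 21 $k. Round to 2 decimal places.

n = 7, Σx = 579, Σy = 38, Σxy = 3438.2, Σx² = 54437
Sxx = Σx² − (Σx)²/n = 54437 − 47891.571429 = 6545.428571
Sxy = Σxy − (Σx)(Σy)/n = 3438.2 − 3143.142857 = 295.057143
b = Sxy/Sxx = 295.057143/6545.428571 = 0.045078
a = ȳ − b·x̄ = 5.428571 − 0.045078·82.714286 = 1.699948
ŷ(21) = a + b·21 = 1.699948 + 0.045078·21 = 2.646593

2.65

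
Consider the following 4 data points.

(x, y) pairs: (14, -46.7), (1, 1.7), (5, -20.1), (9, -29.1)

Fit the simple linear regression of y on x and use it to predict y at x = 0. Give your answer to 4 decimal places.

2.3663

n = 4, Σx = 29, Σy = -94.2, Σxy = -1014.5, Σx² = 303
Sxx = Σx² − (Σx)²/n = 303 − 210.25 = 92.75
Sxy = Σxy − (Σx)(Σy)/n = -1014.5 − (-682.95) = -331.55
b = Sxy/Sxx = -331.55/92.75 = -3.574663
a = ȳ − b·x̄ = -23.55 − (-3.574663)·7.25 = 2.366307
ŷ(0) = a + b·0 = 2.366307 + (-3.574663)·0 = 2.366307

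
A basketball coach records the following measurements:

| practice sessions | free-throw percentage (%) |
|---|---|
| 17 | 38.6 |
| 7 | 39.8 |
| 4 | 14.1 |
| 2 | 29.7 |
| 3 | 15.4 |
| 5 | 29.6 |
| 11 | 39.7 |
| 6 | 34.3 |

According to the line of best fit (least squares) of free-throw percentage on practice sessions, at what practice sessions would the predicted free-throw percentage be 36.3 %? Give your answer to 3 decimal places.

n = 8, Σx = 55, Σy = 241.2, Σxy = 1887.3, Σx² = 549
Sxx = Σx² − (Σx)²/n = 549 − 378.125 = 170.875
Sxy = Σxy − (Σx)(Σy)/n = 1887.3 − 1658.25 = 229.05
b = Sxy/Sxx = 229.05/170.875 = 1.340454
a = ȳ − b·x̄ = 30.15 − 1.340454·6.875 = 20.934382
Set a + b·x = 36.3: x = (36.3 − 20.934382) / 1.340454 = 11.462999

11.463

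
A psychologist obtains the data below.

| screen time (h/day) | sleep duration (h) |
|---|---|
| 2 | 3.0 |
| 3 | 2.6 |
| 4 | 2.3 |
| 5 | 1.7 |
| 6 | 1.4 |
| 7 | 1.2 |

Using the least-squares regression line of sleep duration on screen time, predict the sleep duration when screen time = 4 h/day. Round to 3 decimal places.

n = 6, Σx = 27, Σy = 12.2, Σxy = 48.3, Σx² = 139
Sxx = Σx² − (Σx)²/n = 139 − 121.5 = 17.5
Sxy = Σxy − (Σx)(Σy)/n = 48.3 − 54.9 = -6.6
b = Sxy/Sxx = -6.6/17.5 = -0.377143
a = ȳ − b·x̄ = 2.033333 − (-0.377143)·4.5 = 3.730476
ŷ(4) = a + b·4 = 3.730476 + (-0.377143)·4 = 2.221905

2.222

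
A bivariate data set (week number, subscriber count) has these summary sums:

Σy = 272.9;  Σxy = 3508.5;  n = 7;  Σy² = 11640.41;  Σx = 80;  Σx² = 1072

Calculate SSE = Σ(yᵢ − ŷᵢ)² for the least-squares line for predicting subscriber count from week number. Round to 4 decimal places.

38.5719

Sxx = Σx² − (Σx)²/n = 1072 − 914.285714 = 157.714286
Sxy = Σxy − (Σx)(Σy)/n = 3508.5 − 3118.857143 = 389.642857
Syy = Σy² − (Σy)²/n = 11640.41 − 10639.201429 = 1001.208571
b = Sxy/Sxx = 389.642857/157.714286 = 2.470562
SSE = Syy − b·Sxy = 1001.208571 − 2.470562·389.642857 = 38.571893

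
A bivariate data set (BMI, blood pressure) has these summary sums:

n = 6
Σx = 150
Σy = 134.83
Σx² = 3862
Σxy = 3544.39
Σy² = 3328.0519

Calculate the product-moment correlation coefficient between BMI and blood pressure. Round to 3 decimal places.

0.950

Sxx = Σx² − (Σx)²/n = 3862 − 3750 = 112
Sxy = Σxy − (Σx)(Σy)/n = 3544.39 − 3370.75 = 173.64
Syy = Σy² − (Σy)²/n = 3328.0519 − 3029.854817 = 298.197083
r = Sxy/√(Sxx·Syy) = 173.64/√(33398.073333) = 173.64/182.751398 = 0.950143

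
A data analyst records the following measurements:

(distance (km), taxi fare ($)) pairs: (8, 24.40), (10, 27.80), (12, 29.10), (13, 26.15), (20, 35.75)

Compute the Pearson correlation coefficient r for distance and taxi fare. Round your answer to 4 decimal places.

0.9205

n = 5, Σx = 63, Σy = 143.2, Σxy = 1877.35, Σx² = 877, Σy² = 4176.895
Sxx = Σx² − (Σx)²/n = 877 − 793.8 = 83.2
Sxy = Σxy − (Σx)(Σy)/n = 1877.35 − 1804.32 = 73.03
Syy = Σy² − (Σy)²/n = 4176.895 − 4101.248 = 75.647
r = Sxy/√(Sxx·Syy) = 73.03/√(6293.8304) = 73.03/79.333665 = 0.920542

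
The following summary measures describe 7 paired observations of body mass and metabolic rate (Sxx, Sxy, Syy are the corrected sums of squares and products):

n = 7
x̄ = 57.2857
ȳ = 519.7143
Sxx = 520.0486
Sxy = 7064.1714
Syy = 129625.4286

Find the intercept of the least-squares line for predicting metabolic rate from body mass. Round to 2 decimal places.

b = Sxy/Sxx = 7064.1714/520.0486 = 13.583675
a = ȳ − b·x̄ = 519.7143 − 13.583675·57.2857 = -258.436057

-258.44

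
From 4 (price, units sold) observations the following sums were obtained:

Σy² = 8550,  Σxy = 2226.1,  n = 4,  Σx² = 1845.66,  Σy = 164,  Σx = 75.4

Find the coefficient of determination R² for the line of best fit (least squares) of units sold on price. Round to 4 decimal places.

Sxx = Σx² − (Σx)²/n = 1845.66 − 1421.29 = 424.37
Sxy = Σxy − (Σx)(Σy)/n = 2226.1 − 3091.4 = -865.3
Syy = Σy² − (Σy)²/n = 8550 − 6724 = 1826
R² = Sxy²/(Sxx·Syy) = (-865.3)²/(424.37·1826) = 0.966247

0.9662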